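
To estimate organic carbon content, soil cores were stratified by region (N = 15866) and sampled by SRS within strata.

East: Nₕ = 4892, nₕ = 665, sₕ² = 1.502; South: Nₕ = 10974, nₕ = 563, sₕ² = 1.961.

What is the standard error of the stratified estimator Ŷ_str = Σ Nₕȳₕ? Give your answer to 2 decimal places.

666.82

Var(Ŷ_str) = Σₕ Nₕ²(1 − fₕ)sₕ²/nₕ.
East: 4892²·(1 − 665/4892)·1.502/665 = 46705.388.
South: 10974²·(1 − 563/10974)·1.961/563 = 397948.25.
Sum = 444653.64.
SE = √(444653.64) = 666.82.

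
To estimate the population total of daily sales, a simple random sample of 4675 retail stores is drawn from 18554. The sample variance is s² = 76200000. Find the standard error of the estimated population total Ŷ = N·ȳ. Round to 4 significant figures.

2.049 × 10^6

Var(Ŷ) = N²·Var(ȳ) = N²·(1 − n/N)·s²/n.
f = 4675/18554 = 0.25196723; Var(ȳ) = 0.74803277·76200000/4675 = 12192.534.
Var(Ŷ) = 18554² · 12192.534 = 4.197291 × 10^12.
SE(Ŷ) = √(4.197291 × 10^12) = 2.049 × 10^6.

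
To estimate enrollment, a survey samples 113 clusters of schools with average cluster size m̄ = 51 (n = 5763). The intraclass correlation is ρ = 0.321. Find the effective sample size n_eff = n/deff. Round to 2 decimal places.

338.01

deff = 1 + (51 − 1)·0.321 = 1 + 16.05 = 17.05.
n_eff = 5763 / 17.05 = 338.01.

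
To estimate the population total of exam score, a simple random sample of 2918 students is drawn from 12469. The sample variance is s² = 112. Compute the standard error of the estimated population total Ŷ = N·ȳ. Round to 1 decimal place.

2138.0

Var(Ŷ) = N²·Var(ȳ) = N²·(1 − n/N)·s²/n.
f = 2918/12469 = 0.23402037; Var(ȳ) = 0.76597963·112/2918 = 0.029400178.
Var(Ŷ) = 12469² · 0.029400178 = 4.5710209 × 10^6.
SE(Ŷ) = √(4.5710209 × 10^6) = 2138.0.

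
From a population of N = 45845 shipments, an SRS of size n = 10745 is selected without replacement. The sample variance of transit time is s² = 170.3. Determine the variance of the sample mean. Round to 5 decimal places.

Under SRS without replacement, Var(ȳ) = (1 − f)·s²/n with f = n/N = 10745/45845 = 0.23437670.
Var(ȳ) = (1 − 0.23437670)·170.3/10745 = 0.76562330·0.015849232 = 0.012134541.

0.01213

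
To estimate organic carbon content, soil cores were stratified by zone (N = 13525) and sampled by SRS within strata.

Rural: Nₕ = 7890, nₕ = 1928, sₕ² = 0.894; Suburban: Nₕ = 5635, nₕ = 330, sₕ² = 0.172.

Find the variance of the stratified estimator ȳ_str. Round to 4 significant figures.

Var(ȳ_str) = Σₕ Wₕ²(1 − fₕ)sₕ²/nₕ with Wₕ = Nₕ/N, N = 13525.
Rural: Wₕ = 0.58336414; term = 0.58336414²·(1 − 0.24435995)·0.894/1928 = 1.1924081 × 10^-4.
Suburban: Wₕ = 0.41663586; term = 0.41663586²·(1 − 0.05856256)·0.172/330 = 8.5176398 × 10^-5.
Sum = 2.0441721 × 10^-4.

2.044 × 10^-4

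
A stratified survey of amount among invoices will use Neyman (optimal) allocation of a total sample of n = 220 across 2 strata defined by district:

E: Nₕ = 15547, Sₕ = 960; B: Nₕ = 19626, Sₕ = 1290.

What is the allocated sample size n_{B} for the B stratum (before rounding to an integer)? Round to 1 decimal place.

Neyman allocation: nₕ = n·NₕSₕ / Σⱼ NⱼSⱼ.
Σ NⱼSⱼ = 15547·960 + 19626·1290 = 4.024266 × 10^7.
n_{B} = 220·19626·1290 / (4.024266 × 10^7) = 138.4.

138.4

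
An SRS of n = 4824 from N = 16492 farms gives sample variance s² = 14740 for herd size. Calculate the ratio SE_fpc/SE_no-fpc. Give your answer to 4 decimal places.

f = n/N = 4824/16492 = 0.29250546.
SE_no-fpc = √(s²/n) = 1.7480147; SE_fpc = √((1−f)s²/n) = 1.4703023.
Ratio = √(1−f) = 0.84112695.

0.8411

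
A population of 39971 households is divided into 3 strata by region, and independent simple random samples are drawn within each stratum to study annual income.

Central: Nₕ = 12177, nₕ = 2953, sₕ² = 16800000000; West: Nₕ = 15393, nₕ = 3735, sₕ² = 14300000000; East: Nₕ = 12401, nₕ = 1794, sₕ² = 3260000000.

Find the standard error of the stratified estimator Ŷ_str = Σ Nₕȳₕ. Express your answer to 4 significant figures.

3.956 × 10^7

Var(Ŷ_str) = Σₕ Nₕ²(1 − fₕ)sₕ²/nₕ.
Central: 12177²·(1 − 2953/12177)·16800000000/2953 = 6.3900673 × 10^14.
West: 15393²·(1 − 3735/15393)·14300000000/3735 = 6.8705697 × 10^14.
East: 12401²·(1 − 1794/12401)·3260000000/1794 = 2.3902561 × 10^14.
Sum = 1.5650893 × 10^15.
SE = √(1.5650893 × 10^15) = 3.956 × 10^7.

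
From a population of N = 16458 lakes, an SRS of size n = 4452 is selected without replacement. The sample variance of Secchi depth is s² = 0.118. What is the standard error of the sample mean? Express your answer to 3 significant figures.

0.00440

Under SRS without replacement, Var(ȳ) = (1 − f)·s²/n with f = n/N = 4452/16458 = 0.27050674.
Var(ȳ) = (1 − 0.27050674)·0.118/4452 = 0.72949326·2.6504942 × 10^-5 = 1.9335176 × 10^-5.
SE(ȳ) = √(1.9335176 × 10^-5) = 0.00440.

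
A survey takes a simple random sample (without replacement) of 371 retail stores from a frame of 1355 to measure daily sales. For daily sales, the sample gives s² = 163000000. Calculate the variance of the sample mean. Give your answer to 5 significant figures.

Under SRS without replacement, Var(ȳ) = (1 − f)·s²/n with f = n/N = 371/1355 = 0.27380074.
Var(ȳ) = (1 − 0.27380074)·163000000/371 = 0.72619926·439353.1 = 319057.9.

319060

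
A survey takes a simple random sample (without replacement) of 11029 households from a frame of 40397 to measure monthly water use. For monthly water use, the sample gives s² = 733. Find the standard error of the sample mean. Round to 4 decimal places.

Under SRS without replacement, Var(ȳ) = (1 − f)·s²/n with f = n/N = 11029/40397 = 0.27301532.
Var(ȳ) = (1 − 0.27301532)·733/11029 = 0.72698468·0.066461148 = 0.048316236.
SE(ȳ) = √(0.048316236) = 0.2198.

0.2198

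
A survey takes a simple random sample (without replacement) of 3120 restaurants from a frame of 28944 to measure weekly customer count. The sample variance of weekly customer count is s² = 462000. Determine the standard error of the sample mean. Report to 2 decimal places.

Under SRS without replacement, Var(ȳ) = (1 − f)·s²/n with f = n/N = 3120/28944 = 0.10779436.
Var(ȳ) = (1 − 0.10779436)·462000/3120 = 0.89220564·148.07692 = 132.11507.
SE(ȳ) = √(132.11507) = 11.49.

11.49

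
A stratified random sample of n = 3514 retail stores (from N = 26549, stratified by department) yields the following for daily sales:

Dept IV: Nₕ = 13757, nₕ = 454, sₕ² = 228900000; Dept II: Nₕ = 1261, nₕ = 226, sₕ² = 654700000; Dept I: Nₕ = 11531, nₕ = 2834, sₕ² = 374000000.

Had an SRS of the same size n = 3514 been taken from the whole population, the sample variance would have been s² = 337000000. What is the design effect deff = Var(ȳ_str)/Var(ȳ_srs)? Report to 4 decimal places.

1.8634

Var(ȳ_str) = Σ Wₕ²(1−fₕ)sₕ²/nₕ with Wₕ = Nₕ/26549:
  Dept IV: (13757/26549)²·(1−454/13757)·228900000/454 = 130908.22
  Dept II: (1261/26549)²·(1−226/1261)·654700000/226 = 5364.0523
  Dept I: (11531/26549)²·(1−2834/11531)·374000000/2834 = 18776.38
  → Var(ȳ_str) = 155048.65.
Var(ȳ_srs) = (1 − 3514/26549)·337000000/3514 = 83208.596.
deff = 155048.65 / 83208.596 = 1.8634.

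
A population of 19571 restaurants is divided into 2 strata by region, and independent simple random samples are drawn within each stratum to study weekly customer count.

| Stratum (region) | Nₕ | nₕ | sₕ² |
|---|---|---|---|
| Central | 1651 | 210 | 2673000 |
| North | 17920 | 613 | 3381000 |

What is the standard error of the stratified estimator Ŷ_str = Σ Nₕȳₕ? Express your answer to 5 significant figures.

Var(Ŷ_str) = Σₕ Nₕ²(1 − fₕ)sₕ²/nₕ.
Central: 1651²·(1 − 210/1651)·2673000/210 = 3.028243 × 10^10.
North: 17920²·(1 − 613/17920)·3381000/613 = 1.7105844 × 10^12.
Sum = 1.7408668 × 10^12.
SE = √(1.7408668 × 10^12) = 1.3194 × 10^6.

1.3194 × 10^6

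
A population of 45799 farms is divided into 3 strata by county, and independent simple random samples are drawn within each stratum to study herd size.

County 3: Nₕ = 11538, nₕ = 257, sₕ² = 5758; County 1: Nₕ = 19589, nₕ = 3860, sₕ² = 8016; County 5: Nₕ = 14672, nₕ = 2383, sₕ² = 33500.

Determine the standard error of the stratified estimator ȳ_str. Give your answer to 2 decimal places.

1.70

Var(ȳ_str) = Σₕ Wₕ²(1 − fₕ)sₕ²/nₕ with Wₕ = Nₕ/N, N = 45799.
County 3: Wₕ = 0.25192690; term = 0.25192690²·(1 − 0.02227422)·5758/257 = 1.3902877.
County 1: Wₕ = 0.42771676; term = 0.42771676²·(1 − 0.19704936)·8016/3860 = 0.30505054.
County 5: Wₕ = 0.32035634; term = 0.32035634²·(1 − 0.16241821)·33500/2383 = 1.2084109.
Sum = 2.9037491.
SE = √(2.9037491) = 1.70.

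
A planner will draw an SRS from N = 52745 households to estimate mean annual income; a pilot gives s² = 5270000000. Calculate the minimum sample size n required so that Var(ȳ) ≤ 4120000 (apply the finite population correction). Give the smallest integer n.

1249

Without fpc, n₀ = s²/D = 5270000000/4120000 = 1279.1262.
With fpc, (1 − n/N)·s²/n ≤ D requires n ≥ n₀/(1 + n₀/N) = 1279.1262/(1 + 1279.1262/52745) = 1248.8404.
Rounding up, n = 1249.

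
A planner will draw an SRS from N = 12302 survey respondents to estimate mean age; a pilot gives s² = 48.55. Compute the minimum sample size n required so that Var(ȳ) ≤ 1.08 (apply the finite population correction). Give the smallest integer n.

45

Without fpc, n₀ = s²/D = 48.55/1.08 = 44.9537.
With fpc, (1 − n/N)·s²/n ≤ D requires n ≥ n₀/(1 + n₀/N) = 44.9537/(1 + 44.9537/12302) = 44.7900.
Rounding up, n = 45.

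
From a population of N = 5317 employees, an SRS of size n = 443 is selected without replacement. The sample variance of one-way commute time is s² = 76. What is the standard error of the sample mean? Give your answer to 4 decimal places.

0.3966

Under SRS without replacement, Var(ȳ) = (1 − f)·s²/n with f = n/N = 443/5317 = 0.08331766.
Var(ȳ) = (1 − 0.08331766)·76/443 = 0.91668234·0.17155756 = 0.15726379.
SE(ȳ) = √(0.15726379) = 0.3966.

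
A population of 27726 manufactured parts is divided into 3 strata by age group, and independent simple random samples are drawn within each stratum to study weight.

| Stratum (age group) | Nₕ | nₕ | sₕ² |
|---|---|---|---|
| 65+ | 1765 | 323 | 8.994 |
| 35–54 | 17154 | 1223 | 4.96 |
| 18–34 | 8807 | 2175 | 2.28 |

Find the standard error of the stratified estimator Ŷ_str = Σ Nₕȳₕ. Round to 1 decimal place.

1113.7

Var(Ŷ_str) = Σₕ Nₕ²(1 − fₕ)sₕ²/nₕ.
65+: 1765²·(1 − 323/1765)·8.994/323 = 70869.657.
35–54: 17154²·(1 − 1223/17154)·4.96/1223 = 1.1083162 × 10^6.
18–34: 8807²·(1 − 2175/8807)·2.28/2175 = 61227.722.
Sum = 1.2404136 × 10^6.
SE = √(1.2404136 × 10^6) = 1113.7.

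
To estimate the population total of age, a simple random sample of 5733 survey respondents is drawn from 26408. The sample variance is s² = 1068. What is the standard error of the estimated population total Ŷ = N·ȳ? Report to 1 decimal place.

Var(Ŷ) = N²·Var(ȳ) = N²·(1 − n/N)·s²/n.
f = 5733/26408 = 0.21709331; Var(ȳ) = 0.78290669·1068/5733 = 0.14584761.
Var(Ŷ) = 26408² · 0.14584761 = 1.0171157 × 10^8.
SE(Ŷ) = √(1.0171157 × 10^8) = 10085.2.

10085.2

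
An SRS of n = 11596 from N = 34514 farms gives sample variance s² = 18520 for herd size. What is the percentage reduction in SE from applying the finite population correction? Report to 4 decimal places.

f = n/N = 11596/34514 = 0.33597960.
SE_no-fpc = √(s²/n) = 1.2637652; SE_fpc = √((1−f)s²/n) = 1.02981.
Ratio = √(1−f) = 0.81487447. Reduction = 100·(1 − 0.81487447) = 18.5126%.

18.5126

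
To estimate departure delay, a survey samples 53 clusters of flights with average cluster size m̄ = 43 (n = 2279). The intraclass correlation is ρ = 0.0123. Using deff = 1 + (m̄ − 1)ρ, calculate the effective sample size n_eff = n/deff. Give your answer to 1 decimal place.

1502.7

deff = 1 + (43 − 1)·0.0123 = 1 + 0.5166 = 1.5166.
n_eff = 2279 / 1.5166 = 1502.7.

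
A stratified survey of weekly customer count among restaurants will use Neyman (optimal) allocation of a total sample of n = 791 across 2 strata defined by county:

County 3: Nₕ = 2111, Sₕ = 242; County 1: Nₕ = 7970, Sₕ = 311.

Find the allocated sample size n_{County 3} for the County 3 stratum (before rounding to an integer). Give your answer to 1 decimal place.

Neyman allocation: nₕ = n·NₕSₕ / Σⱼ NⱼSⱼ.
Σ NⱼSⱼ = 2111·242 + 7970·311 = 2.989532 × 10^6.
n_{County 3} = 791·2111·242 / (2.989532 × 10^6) = 135.2.

135.2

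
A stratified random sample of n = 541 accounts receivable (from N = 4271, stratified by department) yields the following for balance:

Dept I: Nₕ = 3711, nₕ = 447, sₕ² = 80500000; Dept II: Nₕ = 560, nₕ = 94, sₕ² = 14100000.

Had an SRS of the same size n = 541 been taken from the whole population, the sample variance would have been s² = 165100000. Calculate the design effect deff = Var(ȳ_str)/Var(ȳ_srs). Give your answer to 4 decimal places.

Var(ȳ_str) = Σ Wₕ²(1−fₕ)sₕ²/nₕ with Wₕ = Nₕ/4271:
  Dept I: (3711/4271)²·(1−447/3711)·80500000/447 = 119583.24
  Dept II: (560/4271)²·(1−94/560)·14100000/94 = 2145.8831
  → Var(ȳ_str) = 121729.12.
Var(ȳ_srs) = (1 − 541/4271)·165100000/541 = 266519.55.
deff = 121729.12 / 266519.55 = 0.4567.

0.4567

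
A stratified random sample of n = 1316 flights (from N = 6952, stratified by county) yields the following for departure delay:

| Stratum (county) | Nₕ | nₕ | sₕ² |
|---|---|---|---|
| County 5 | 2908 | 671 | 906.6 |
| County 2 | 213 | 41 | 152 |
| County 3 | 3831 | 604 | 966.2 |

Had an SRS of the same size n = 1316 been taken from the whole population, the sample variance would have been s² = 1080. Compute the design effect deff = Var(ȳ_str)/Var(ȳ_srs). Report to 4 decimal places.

Var(ȳ_str) = Σ Wₕ²(1−fₕ)sₕ²/nₕ with Wₕ = Nₕ/6952:
  County 5: (2908/6952)²·(1−671/2908)·906.6/671 = 0.18185869
  County 2: (213/6952)²·(1−41/213)·152/41 = 0.0028102713
  County 3: (3831/6952)²·(1−604/3831)·966.2/604 = 0.40918687
  → Var(ȳ_str) = 0.59385583.
Var(ȳ_srs) = (1 − 1316/6952)·1080/1316 = 0.66531771.
deff = 0.59385583 / 0.66531771 = 0.8926.

0.8926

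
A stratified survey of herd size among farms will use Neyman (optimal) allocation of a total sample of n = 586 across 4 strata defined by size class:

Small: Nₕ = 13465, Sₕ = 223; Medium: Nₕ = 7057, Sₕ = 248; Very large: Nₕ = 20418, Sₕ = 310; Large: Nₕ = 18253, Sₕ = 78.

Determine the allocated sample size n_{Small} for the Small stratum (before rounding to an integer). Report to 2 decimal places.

Neyman allocation: nₕ = n·NₕSₕ / Σⱼ NⱼSⱼ.
Σ NⱼSⱼ = 13465·223 + 7057·248 + 20418·310 + 18253·78 = 1.2506145 × 10^7.
n_{Small} = 586·13465·223 / (1.2506145 × 10^7) = 140.70.

140.70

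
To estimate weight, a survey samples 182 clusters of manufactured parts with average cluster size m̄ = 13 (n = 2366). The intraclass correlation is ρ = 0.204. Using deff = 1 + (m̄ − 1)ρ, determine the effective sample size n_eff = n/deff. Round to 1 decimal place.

686.2

deff = 1 + (13 − 1)·0.204 = 1 + 2.448 = 3.448.
n_eff = 2366 / 3.448 = 686.2.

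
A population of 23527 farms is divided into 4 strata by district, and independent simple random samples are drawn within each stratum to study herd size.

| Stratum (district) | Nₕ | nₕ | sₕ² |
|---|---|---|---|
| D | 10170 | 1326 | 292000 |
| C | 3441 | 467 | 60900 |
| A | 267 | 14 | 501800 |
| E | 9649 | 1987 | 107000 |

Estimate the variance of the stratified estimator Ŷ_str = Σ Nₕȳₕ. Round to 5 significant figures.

2.7543 × 10^10

Var(Ŷ_str) = Σₕ Nₕ²(1 − fₕ)sₕ²/nₕ.
D: 10170²·(1 − 1326/10170)·292000/1326 = 1.9806558 × 10^10.
C: 3441²·(1 − 467/3441)·60900/467 = 1.334523 × 10^9.
A: 267²·(1 − 14/267)·501800/14 = 2.4212208 × 10^9.
E: 9649²·(1 − 1987/9649)·107000/1987 = 3.9811667 × 10^9.
Sum = 2.7543469 × 10^10.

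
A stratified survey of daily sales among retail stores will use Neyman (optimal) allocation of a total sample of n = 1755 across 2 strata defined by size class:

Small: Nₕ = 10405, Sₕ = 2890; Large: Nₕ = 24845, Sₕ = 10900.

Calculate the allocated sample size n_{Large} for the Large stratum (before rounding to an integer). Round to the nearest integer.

1580

Neyman allocation: nₕ = n·NₕSₕ / Σⱼ NⱼSⱼ.
Σ NⱼSⱼ = 10405·2890 + 24845·10900 = 3.0088095 × 10^8.
n_{Large} = 1755·24845·10900 / (3.0088095 × 10^8) = 1580.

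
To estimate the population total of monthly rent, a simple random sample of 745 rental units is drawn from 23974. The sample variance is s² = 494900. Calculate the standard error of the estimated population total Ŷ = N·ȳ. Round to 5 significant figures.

608230

Var(Ŷ) = N²·Var(ȳ) = N²·(1 − n/N)·s²/n.
f = 745/23974 = 0.03107533; Var(ȳ) = 0.96892467·494900/745 = 643.65211.
Var(Ŷ) = 23974² · 643.65211 = 3.6994077 × 10^11.
SE(Ŷ) = √(3.6994077 × 10^11) = 608230.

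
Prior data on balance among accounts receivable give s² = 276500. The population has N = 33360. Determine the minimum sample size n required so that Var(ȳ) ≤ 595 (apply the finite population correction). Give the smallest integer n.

459

Without fpc, n₀ = s²/D = 276500/595 = 464.7059.
With fpc, (1 − n/N)·s²/n ≤ D requires n ≥ n₀/(1 + n₀/N) = 464.7059/(1 + 464.7059/33360) = 458.3215.
Rounding up, n = 459.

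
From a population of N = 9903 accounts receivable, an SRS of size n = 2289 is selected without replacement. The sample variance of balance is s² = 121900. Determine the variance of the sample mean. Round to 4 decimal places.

40.9453

Under SRS without replacement, Var(ȳ) = (1 − f)·s²/n with f = n/N = 2289/9903 = 0.23114208.
Var(ȳ) = (1 − 0.23114208)·121900/2289 = 0.76885792·53.254696 = 40.945295.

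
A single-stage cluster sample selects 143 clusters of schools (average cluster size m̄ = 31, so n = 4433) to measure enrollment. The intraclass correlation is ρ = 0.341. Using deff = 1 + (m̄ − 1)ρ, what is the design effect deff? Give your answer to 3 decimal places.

11.230

deff = 1 + (31 − 1)·0.341 = 1 + 10.23 = 11.23.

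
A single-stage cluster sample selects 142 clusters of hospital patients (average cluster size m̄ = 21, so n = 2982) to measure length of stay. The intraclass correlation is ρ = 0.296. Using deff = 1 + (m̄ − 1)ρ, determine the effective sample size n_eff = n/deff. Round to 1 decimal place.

deff = 1 + (21 − 1)·0.296 = 1 + 5.92 = 6.92.
n_eff = 2982 / 6.92 = 430.9.

430.9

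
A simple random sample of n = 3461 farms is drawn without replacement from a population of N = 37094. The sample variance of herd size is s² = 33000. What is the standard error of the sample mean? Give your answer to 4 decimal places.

2.9403

Under SRS without replacement, Var(ȳ) = (1 − f)·s²/n with f = n/N = 3461/37094 = 0.09330350.
Var(ȳ) = (1 − 0.09330350)·33000/3461 = 0.90669650·9.5348165 = 8.6451848.
SE(ȳ) = √(8.6451848) = 2.9403.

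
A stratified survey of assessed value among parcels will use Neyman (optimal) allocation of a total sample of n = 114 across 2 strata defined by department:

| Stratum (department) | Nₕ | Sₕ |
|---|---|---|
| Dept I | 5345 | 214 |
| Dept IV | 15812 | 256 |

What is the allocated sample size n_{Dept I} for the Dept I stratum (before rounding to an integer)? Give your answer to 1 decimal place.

25.1

Neyman allocation: nₕ = n·NₕSₕ / Σⱼ NⱼSⱼ.
Σ NⱼSⱼ = 5345·214 + 15812·256 = 5.191702 × 10^6.
n_{Dept I} = 114·5345·214 / (5.191702 × 10^6) = 25.1.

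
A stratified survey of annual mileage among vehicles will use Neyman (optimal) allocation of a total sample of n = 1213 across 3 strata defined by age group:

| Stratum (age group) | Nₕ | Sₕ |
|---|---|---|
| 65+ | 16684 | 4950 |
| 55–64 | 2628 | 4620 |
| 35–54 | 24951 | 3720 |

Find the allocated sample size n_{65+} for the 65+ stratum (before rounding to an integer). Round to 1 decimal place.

534.1

Neyman allocation: nₕ = n·NₕSₕ / Σⱼ NⱼSⱼ.
Σ NⱼSⱼ = 16684·4950 + 2628·4620 + 24951·3720 = 1.8754488 × 10^8.
n_{65+} = 1213·16684·4950 / (1.8754488 × 10^8) = 534.1.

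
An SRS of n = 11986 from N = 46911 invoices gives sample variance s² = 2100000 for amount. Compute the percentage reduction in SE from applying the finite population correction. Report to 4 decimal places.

f = n/N = 11986/46911 = 0.25550511.
SE_no-fpc = √(s²/n) = 13.23648; SE_fpc = √((1−f)s²/n) = 11.42098.
Ratio = √(1−f) = 0.86284118. Reduction = 100·(1 − 0.86284118) = 13.7159%.

13.7159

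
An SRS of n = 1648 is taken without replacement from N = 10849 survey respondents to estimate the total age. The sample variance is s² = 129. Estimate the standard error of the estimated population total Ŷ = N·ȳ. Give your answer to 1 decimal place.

2795.3

Var(Ŷ) = N²·Var(ȳ) = N²·(1 − n/N)·s²/n.
f = 1648/10849 = 0.15190340; Var(ȳ) = 0.84809660·129/1648 = 0.066386202.
Var(Ŷ) = 10849² · 0.066386202 = 7.8137092 × 10^6.
SE(Ŷ) = √(7.8137092 × 10^6) = 2795.3.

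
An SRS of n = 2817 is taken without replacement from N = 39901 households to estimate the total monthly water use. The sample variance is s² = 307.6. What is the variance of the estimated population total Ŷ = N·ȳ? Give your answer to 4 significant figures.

1.616 × 10^8

Var(Ŷ) = N²·Var(ȳ) = N²·(1 − n/N)·s²/n.
f = 2817/39901 = 0.07059973; Var(ȳ) = 0.92940027·307.6/2817 = 0.1014851.
Var(Ŷ) = 39901² · 0.1014851 = 1.6157339 × 10^8.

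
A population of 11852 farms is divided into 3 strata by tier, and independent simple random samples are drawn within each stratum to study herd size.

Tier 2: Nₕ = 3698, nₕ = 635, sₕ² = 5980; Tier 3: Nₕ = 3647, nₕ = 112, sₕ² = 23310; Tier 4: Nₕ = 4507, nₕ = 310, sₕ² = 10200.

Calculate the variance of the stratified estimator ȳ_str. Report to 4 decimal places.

24.2916

Var(ȳ_str) = Σₕ Wₕ²(1 − fₕ)sₕ²/nₕ with Wₕ = Nₕ/N, N = 11852.
Tier 2: Wₕ = 0.31201485; term = 0.31201485²·(1 − 0.17171444)·5980/635 = 0.75937811.
Tier 3: Wₕ = 0.30771178; term = 0.30771178²·(1 − 0.03071017)·23310/112 = 19.101442.
Tier 4: Wₕ = 0.38027337; term = 0.38027337²·(1 − 0.06878189)·10200/310 = 4.4307956.
Sum = 24.291616.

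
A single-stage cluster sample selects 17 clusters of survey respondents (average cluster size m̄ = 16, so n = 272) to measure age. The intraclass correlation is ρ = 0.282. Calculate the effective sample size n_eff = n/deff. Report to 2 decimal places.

52.01

deff = 1 + (16 − 1)·0.282 = 1 + 4.23 = 5.23.
n_eff = 272 / 5.23 = 52.01.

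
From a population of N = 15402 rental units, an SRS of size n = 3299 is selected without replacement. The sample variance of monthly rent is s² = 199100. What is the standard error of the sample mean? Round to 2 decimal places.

Under SRS without replacement, Var(ȳ) = (1 − f)·s²/n with f = n/N = 3299/15402 = 0.21419296.
Var(ȳ) = (1 − 0.21419296)·199100/3299 = 0.78580704·60.351622 = 47.424729.
SE(ȳ) = √(47.424729) = 6.89.

6.89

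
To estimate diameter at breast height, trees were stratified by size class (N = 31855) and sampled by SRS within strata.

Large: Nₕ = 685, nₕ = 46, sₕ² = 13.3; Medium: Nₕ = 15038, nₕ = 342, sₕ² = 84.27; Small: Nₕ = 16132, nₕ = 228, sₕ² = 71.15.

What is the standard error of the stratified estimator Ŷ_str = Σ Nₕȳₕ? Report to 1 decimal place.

11603.7

Var(Ŷ_str) = Σₕ Nₕ²(1 − fₕ)sₕ²/nₕ.
Large: 685²·(1 − 46/685)·13.3/46 = 126556.73.
Medium: 15038²·(1 − 342/15038)·84.27/342 = 5.4454793 × 10^7.
Small: 16132²·(1 − 228/16132)·71.15/228 = 8.0063512 × 10^7.
Sum = 1.3464486 × 10^8.
SE = √(1.3464486 × 10^8) = 11603.7.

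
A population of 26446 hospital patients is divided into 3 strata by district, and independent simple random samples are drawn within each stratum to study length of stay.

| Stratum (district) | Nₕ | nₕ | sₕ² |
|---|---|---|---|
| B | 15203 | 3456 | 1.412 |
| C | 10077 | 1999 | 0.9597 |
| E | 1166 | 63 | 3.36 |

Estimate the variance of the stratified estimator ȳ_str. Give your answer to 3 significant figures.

Var(ȳ_str) = Σₕ Wₕ²(1 − fₕ)sₕ²/nₕ with Wₕ = Nₕ/N, N = 26446.
B: Wₕ = 0.57486955; term = 0.57486955²·(1 − 0.22732355)·1.412/3456 = 1.0432713 × 10^-4.
C: Wₕ = 0.38104061; term = 0.38104061²·(1 − 0.19837253)·0.9597/1999 = 5.587761 × 10^-5.
E: Wₕ = 0.04408984; term = 0.04408984²·(1 − 0.05403087)·3.36/63 = 9.8073755 × 10^-5.
Sum = 2.582785 × 10^-4.

2.58 × 10^-4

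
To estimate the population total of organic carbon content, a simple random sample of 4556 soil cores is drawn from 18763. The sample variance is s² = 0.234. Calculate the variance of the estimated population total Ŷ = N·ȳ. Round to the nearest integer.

13691

Var(Ŷ) = N²·Var(ȳ) = N²·(1 − n/N)·s²/n.
f = 4556/18763 = 0.24281831; Var(ȳ) = 0.75718169·0.234/4556 = 3.888949 × 10^-5.
Var(Ŷ) = 18763² · (3.888949 × 10^-5) = 13691.052.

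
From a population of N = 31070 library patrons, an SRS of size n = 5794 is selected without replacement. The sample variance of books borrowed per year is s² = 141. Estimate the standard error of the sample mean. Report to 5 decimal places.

0.14070

Under SRS without replacement, Var(ȳ) = (1 − f)·s²/n with f = n/N = 5794/31070 = 0.18648214.
Var(ȳ) = (1 − 0.18648214)·141/5794 = 0.81351786·0.02433552 = 0.01979738.
SE(ȳ) = √(0.01979738) = 0.14070.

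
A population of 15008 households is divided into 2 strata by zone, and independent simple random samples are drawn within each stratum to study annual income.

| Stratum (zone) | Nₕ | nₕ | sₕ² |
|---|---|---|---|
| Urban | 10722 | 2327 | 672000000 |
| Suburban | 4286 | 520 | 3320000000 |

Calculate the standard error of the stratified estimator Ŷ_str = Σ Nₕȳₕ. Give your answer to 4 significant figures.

1.136 × 10^7

Var(Ŷ_str) = Σₕ Nₕ²(1 − fₕ)sₕ²/nₕ.
Urban: 10722²·(1 − 2327/10722)·672000000/2327 = 2.5993777 × 10^13.
Suburban: 4286²·(1 − 520/4286)·3320000000/520 = 1.0305456 × 10^14.
Sum = 1.2904834 × 10^14.
SE = √(1.2904834 × 10^14) = 1.136 × 10^7.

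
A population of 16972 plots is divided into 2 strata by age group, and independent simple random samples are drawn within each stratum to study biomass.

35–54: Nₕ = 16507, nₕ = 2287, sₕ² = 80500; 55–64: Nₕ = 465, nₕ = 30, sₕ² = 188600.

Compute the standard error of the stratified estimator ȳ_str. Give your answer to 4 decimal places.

Var(ȳ_str) = Σₕ Wₕ²(1 − fₕ)sₕ²/nₕ with Wₕ = Nₕ/N, N = 16972.
35–54: Wₕ = 0.97260193; term = 0.97260193²·(1 − 0.13854728)·80500/2287 = 28.683452.
55–64: Wₕ = 0.02739807; term = 0.02739807²·(1 − 0.06451613)·188600/30 = 4.4146532.
Sum = 33.098105.
SE = √(33.098105) = 5.7531.

5.7531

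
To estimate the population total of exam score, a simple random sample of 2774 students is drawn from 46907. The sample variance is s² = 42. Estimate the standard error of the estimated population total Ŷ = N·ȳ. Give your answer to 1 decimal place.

5598.5

Var(Ŷ) = N²·Var(ȳ) = N²·(1 − n/N)·s²/n.
f = 2774/46907 = 0.05913829; Var(ȳ) = 0.94086171·42/2774 = 0.014245202.
Var(Ŷ) = 46907² · 0.014245202 = 3.1343243 × 10^7.
SE(Ŷ) = √(3.1343243 × 10^7) = 5598.5.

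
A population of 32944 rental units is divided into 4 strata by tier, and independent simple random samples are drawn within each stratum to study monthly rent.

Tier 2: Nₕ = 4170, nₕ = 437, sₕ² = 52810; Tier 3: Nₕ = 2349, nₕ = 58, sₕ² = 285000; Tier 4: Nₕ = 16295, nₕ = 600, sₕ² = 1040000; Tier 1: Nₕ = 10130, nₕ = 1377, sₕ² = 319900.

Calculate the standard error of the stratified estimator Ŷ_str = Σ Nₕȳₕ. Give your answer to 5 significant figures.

Var(Ŷ_str) = Σₕ Nₕ²(1 − fₕ)sₕ²/nₕ.
Tier 2: 4170²·(1 − 437/4170)·52810/437 = 1.8811732 × 10^9.
Tier 3: 2349²·(1 − 58/2349)·285000/58 = 2.6443868 × 10^10.
Tier 4: 16295²·(1 − 600/16295)·1040000/600 = 4.4330004 × 10^11.
Tier 1: 10130²·(1 − 1377/10130)·319900/1377 = 2.0599025 × 10^10.
Sum = 4.9222411 × 10^11.
SE = √(4.9222411 × 10^11) = 701590.

701590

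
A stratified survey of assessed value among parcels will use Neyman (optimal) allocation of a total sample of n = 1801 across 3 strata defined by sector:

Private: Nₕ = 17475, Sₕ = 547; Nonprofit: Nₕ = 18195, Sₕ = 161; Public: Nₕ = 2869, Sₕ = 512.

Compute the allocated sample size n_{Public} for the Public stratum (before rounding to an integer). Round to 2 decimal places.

189.55

Neyman allocation: nₕ = n·NₕSₕ / Σⱼ NⱼSⱼ.
Σ NⱼSⱼ = 17475·547 + 18195·161 + 2869·512 = 1.3957148 × 10^7.
n_{Public} = 1801·2869·512 / (1.3957148 × 10^7) = 189.55.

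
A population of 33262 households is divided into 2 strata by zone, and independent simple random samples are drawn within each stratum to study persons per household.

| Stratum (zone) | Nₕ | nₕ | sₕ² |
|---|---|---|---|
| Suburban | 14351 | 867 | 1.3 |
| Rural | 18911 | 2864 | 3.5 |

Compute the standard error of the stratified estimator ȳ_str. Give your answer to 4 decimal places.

Var(ȳ_str) = Σₕ Wₕ²(1 − fₕ)sₕ²/nₕ with Wₕ = Nₕ/N, N = 33262.
Suburban: Wₕ = 0.43145331; term = 0.43145331²·(1 − 0.06041391)·1.3/867 = 2.6225782 × 10^-4.
Rural: Wₕ = 0.56854669; term = 0.56854669²·(1 − 0.15144625)·3.5/2864 = 3.3520205 × 10^-4.
Sum = 5.9745987 × 10^-4.
SE = √(5.9745987 × 10^-4) = 0.0244.

0.0244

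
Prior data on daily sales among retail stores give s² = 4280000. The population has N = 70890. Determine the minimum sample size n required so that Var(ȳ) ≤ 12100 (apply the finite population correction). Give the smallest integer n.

352

Without fpc, n₀ = s²/D = 4280000/12100 = 353.7190.
With fpc, (1 − n/N)·s²/n ≤ D requires n ≥ n₀/(1 + n₀/N) = 353.7190/(1 + 353.7190/70890) = 351.9628.
Rounding up, n = 352.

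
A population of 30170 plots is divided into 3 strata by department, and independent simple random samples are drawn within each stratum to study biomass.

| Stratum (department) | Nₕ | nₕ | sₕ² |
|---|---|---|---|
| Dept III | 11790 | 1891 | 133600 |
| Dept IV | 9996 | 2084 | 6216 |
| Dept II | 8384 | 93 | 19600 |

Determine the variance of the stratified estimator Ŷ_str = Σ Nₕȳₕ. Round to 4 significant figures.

2.313 × 10^10

Var(Ŷ_str) = Σₕ Nₕ²(1 − fₕ)sₕ²/nₕ.
Dept III: 11790²·(1 − 1891/11790)·133600/1891 = 8.2455581 × 10^9.
Dept IV: 9996²·(1 − 2084/9996)·6216/2084 = 2.3589885 × 10^8.
Dept II: 8384²·(1 − 93/8384)·19600/93 = 1.4649787 × 10^10.
Sum = 2.3131244 × 10^10.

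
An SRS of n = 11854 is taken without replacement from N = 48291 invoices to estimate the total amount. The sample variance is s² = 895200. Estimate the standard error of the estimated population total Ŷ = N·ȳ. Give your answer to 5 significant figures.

Var(Ŷ) = N²·Var(ȳ) = N²·(1 − n/N)·s²/n.
f = 11854/48291 = 0.24547017; Var(ȳ) = 0.75452983·895200/11854 = 56.981197.
Var(Ŷ) = 48291² · 56.981197 = 1.3288133 × 10^11.
SE(Ŷ) = √(1.3288133 × 10^11) = 364530.

364530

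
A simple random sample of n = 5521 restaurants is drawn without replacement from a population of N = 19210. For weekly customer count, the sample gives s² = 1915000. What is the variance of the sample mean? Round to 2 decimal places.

Under SRS without replacement, Var(ȳ) = (1 − f)·s²/n with f = n/N = 5521/19210 = 0.28740239.
Var(ȳ) = (1 − 0.28740239)·1915000/5521 = 0.71259761·346.85745 = 247.16979.

247.17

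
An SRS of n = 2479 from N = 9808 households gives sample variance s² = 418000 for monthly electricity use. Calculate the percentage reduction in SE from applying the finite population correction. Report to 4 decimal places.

13.5565

f = n/N = 2479/9808 = 0.25275285.
SE_no-fpc = √(s²/n) = 12.985237; SE_fpc = √((1−f)s²/n) = 11.224888.
Ratio = √(1−f) = 0.86443458. Reduction = 100·(1 − 0.86443458) = 13.5565%.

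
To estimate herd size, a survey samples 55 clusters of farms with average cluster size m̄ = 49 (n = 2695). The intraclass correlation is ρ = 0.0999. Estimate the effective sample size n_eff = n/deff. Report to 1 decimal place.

deff = 1 + (49 − 1)·0.0999 = 1 + 4.7952 = 5.7952.
n_eff = 2695 / 5.7952 = 465.0.

465.0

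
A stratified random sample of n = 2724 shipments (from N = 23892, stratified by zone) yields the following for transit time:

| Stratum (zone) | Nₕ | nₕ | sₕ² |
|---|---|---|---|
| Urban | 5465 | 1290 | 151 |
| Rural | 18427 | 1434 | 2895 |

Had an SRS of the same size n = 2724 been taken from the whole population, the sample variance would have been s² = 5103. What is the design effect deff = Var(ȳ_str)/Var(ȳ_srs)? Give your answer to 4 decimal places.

Var(ȳ_str) = Σ Wₕ²(1−fₕ)sₕ²/nₕ with Wₕ = Nₕ/23892:
  Urban: (5465/23892)²·(1−1290/5465)·151/1290 = 0.0046787396
  Rural: (18427/23892)²·(1−1434/18427)·2895/1434 = 1.1074372
  → Var(ȳ_str) = 1.1121159.
Var(ȳ_srs) = (1 − 2724/23892)·5103/2724 = 1.6597619.
deff = 1.1121159 / 1.6597619 = 0.6700.

0.6700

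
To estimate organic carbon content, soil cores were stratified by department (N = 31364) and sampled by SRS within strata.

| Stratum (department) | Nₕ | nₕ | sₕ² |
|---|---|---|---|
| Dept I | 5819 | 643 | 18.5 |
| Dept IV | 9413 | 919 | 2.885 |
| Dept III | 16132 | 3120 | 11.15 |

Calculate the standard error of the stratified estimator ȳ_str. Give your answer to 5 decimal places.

0.04357

Var(ȳ_str) = Σₕ Wₕ²(1 − fₕ)sₕ²/nₕ with Wₕ = Nₕ/N, N = 31364.
Dept I: Wₕ = 0.18553118; term = 0.18553118²·(1 − 0.11050009)·18.5/643 = 8.8092815 × 10^-4.
Dept IV: Wₕ = 0.30012116; term = 0.30012116²·(1 − 0.09763094)·2.885/919 = 2.5515714 × 10^-4.
Dept III: Wₕ = 0.51434766; term = 0.51434766²·(1 − 0.19340441)·11.15/3120 = 7.6258745 × 10^-4.
Sum = 0.0018986727.
SE = √(0.0018986727) = 0.04357.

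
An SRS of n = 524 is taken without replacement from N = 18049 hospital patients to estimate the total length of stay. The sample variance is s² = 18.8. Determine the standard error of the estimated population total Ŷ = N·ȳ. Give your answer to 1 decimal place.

Var(Ŷ) = N²·Var(ȳ) = N²·(1 − n/N)·s²/n.
f = 524/18049 = 0.02903208; Var(ȳ) = 0.97096792·18.8/524 = 0.034836254.
Var(Ŷ) = 18049² · 0.034836254 = 1.1348481 × 10^7.
SE(Ŷ) = √(1.1348481 × 10^7) = 3368.8.

3368.8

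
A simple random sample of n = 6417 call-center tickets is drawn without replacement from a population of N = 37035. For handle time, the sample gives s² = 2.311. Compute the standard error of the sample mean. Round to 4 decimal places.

Under SRS without replacement, Var(ȳ) = (1 − f)·s²/n with f = n/N = 6417/37035 = 0.17326853.
Var(ȳ) = (1 − 0.17326853)·2.311/6417 = 0.82673147·3.6013714 × 10^-4 = 2.977367 × 10^-4.
SE(ȳ) = √(2.977367 × 10^-4) = 0.0173.

0.0173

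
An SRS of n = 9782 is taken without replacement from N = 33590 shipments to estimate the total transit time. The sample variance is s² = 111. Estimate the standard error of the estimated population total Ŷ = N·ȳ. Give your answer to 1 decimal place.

3012.4

Var(Ŷ) = N²·Var(ȳ) = N²·(1 − n/N)·s²/n.
f = 9782/33590 = 0.29121762; Var(ȳ) = 0.70878238·111/9782 = 0.0080428178.
Var(Ŷ) = 33590² · 0.0080428178 = 9.0746156 × 10^6.
SE(Ŷ) = √(9.0746156 × 10^6) = 3012.4.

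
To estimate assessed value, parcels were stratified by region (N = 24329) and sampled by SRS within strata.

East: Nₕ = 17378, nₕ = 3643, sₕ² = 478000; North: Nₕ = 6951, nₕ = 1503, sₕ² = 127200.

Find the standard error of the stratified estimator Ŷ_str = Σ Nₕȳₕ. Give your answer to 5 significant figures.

Var(Ŷ_str) = Σₕ Nₕ²(1 − fₕ)sₕ²/nₕ.
East: 17378²·(1 − 3643/17378)·478000/3643 = 3.1318228 × 10^10.
North: 6951²·(1 − 1503/6951)·127200/1503 = 3.2048855 × 10^9.
Sum = 3.4523114 × 10^10.
SE = √(3.4523114 × 10^10) = 185800.

185800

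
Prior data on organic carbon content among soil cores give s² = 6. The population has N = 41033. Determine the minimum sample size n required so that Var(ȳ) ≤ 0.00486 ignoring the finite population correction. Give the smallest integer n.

1235

Without fpc, n₀ = s²/D = 6/0.00486 = 1234.5679.
Rounding up, n = 1235.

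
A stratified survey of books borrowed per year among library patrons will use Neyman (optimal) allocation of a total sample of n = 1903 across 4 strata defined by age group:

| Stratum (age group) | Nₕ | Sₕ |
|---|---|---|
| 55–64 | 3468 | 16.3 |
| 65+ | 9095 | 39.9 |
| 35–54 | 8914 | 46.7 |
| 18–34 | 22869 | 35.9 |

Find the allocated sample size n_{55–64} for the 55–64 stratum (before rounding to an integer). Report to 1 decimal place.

Neyman allocation: nₕ = n·NₕSₕ / Σⱼ NⱼSⱼ.
Σ NⱼSⱼ = 3468·16.3 + 9095·39.9 + 8914·46.7 + 22869·35.9 = 1.6566998 × 10^6.
n_{55–64} = 1903·3468·16.3 / (1.6566998 × 10^6) = 64.9.

64.9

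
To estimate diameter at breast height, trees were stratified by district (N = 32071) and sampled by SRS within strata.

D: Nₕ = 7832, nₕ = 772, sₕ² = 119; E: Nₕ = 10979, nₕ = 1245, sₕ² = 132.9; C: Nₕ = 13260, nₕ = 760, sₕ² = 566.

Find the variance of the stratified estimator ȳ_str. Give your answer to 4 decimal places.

Var(ȳ_str) = Σₕ Wₕ²(1 − fₕ)sₕ²/nₕ with Wₕ = Nₕ/N, N = 32071.
D: Wₕ = 0.24420816; term = 0.24420816²·(1 − 0.09856997)·119/772 = 0.008286708.
E: Wₕ = 0.34233420; term = 0.34233420²·(1 − 0.11339831)·132.9/1245 = 0.011091359.
C: Wₕ = 0.41345764; term = 0.41345764²·(1 − 0.05731523)·566/760 = 0.12001385.
Sum = 0.13939192.

0.1394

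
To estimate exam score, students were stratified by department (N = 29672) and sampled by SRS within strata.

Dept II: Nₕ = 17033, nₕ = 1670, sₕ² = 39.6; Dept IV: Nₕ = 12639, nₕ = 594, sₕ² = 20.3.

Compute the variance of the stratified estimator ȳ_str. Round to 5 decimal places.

0.01296

Var(ȳ_str) = Σₕ Wₕ²(1 − fₕ)sₕ²/nₕ with Wₕ = Nₕ/N, N = 29672.
Dept II: Wₕ = 0.57404287; term = 0.57404287²·(1 − 0.09804497)·39.6/1670 = 0.0070477786.
Dept IV: Wₕ = 0.42595713; term = 0.42595713²·(1 − 0.04699739)·20.3/594 = 0.0059092923.
Sum = 0.012957071.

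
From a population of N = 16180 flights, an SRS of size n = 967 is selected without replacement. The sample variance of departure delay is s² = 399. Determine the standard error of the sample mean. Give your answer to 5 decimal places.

0.62286

Under SRS without replacement, Var(ȳ) = (1 − f)·s²/n with f = n/N = 967/16180 = 0.05976514.
Var(ȳ) = (1 − 0.05976514)·399/967 = 0.94023486·0.41261634 = 0.38795627.
SE(ȳ) = √(0.38795627) = 0.62286.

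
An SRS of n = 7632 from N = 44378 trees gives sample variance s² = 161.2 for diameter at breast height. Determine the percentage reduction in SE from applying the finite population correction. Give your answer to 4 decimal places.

f = n/N = 7632/44378 = 0.17197711.
SE_no-fpc = √(s²/n) = 0.1453327; SE_fpc = √((1−f)s²/n) = 0.1322466.
Ratio = √(1−f) = 0.90995763. Reduction = 100·(1 − 0.90995763) = 9.0042%.

9.0042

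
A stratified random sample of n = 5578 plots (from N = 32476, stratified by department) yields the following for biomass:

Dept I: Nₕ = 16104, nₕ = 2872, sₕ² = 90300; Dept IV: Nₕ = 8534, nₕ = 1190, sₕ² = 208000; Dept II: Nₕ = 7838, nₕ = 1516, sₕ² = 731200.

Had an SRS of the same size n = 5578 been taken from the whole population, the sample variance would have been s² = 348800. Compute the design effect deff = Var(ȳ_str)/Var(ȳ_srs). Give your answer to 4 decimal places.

Var(ȳ_str) = Σ Wₕ²(1−fₕ)sₕ²/nₕ with Wₕ = Nₕ/32476:
  Dept I: (16104/32476)²·(1−2872/16104)·90300/2872 = 6.3523951
  Dept IV: (8534/32476)²·(1−1190/8534)·208000/1190 = 10.386677
  Dept II: (7838/32476)²·(1−1516/7838)·731200/1516 = 22.660614
  → Var(ȳ_str) = 39.399686.
Var(ȳ_srs) = (1 − 5578/32476)·348800/5578 = 51.791134.
deff = 39.399686 / 51.791134 = 0.7607.

0.7607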